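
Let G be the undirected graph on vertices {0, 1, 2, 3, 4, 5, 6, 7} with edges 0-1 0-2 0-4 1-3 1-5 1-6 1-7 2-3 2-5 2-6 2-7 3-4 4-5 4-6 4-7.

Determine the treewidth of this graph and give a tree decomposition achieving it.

Each bag holds 4 vertices, so the decomposition has width 3, which upper-bounds the treewidth. For the lower bound: the 4 vertex sets {0,1}, {2,3}, {4}, {5} are disjoint, each induces a connected subgraph, and every pair is joined by at least one edge of G. Contracting each set to a single vertex therefore yields K_{4} as a minor, and since treewidth is minor-monotone, tw(G) ≥ tw(K_{4}) = 3. Therefore the treewidth is 3.

Treewidth 3.
One such decomposition:
Bags: B1 = {0, 1, 2, 4}  B2 = {1, 2, 3, 4}  B3 = {1, 2, 4, 5}  B4 = {1, 2, 4, 7}  B5 = {1, 2, 4, 6}
Tree: B1–B2, B2–B3, B3–B4, B4–B5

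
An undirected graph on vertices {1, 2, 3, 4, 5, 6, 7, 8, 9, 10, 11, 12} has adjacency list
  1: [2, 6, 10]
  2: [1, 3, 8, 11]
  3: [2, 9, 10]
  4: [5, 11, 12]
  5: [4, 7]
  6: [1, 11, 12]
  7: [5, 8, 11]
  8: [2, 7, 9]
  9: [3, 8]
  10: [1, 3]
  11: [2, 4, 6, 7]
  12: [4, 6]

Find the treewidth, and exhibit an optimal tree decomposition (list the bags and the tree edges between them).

Every bag has size at most 4, so the width is 4 − 1 = 3 and tw(G) ≤ 3. For the lower bound: the 4 vertex sets {3,9,10}, {1}, {2}, {6,7,8,11} are disjoint, each induces a connected subgraph, and every pair is joined by at least one edge of G. Contracting each set to a single vertex therefore yields K_{4} as a minor, and since treewidth is minor-monotone, tw(G) ≥ tw(K_{4}) = 3. Hence tw(G) = 3 exactly.

Treewidth 3.
One optimal decomposition is:
Bags: B1 = {1, 3, 9, 10}  B2 = {1, 2, 3, 9}  B3 = {1, 2, 8, 9}  B4 = {1, 2, 6, 8}  B5 = {2, 6, 8, 11}  B6 = {6, 7, 8, 11}  B7 = {6, 7, 11, 12}  B8 = {4, 7, 11, 12}  B9 = {4, 5, 7, 12}
Tree: B1–B2, B2–B3, B3–B4, B4–B5, B5–B6, B6–B7, B7–B8, B8–B9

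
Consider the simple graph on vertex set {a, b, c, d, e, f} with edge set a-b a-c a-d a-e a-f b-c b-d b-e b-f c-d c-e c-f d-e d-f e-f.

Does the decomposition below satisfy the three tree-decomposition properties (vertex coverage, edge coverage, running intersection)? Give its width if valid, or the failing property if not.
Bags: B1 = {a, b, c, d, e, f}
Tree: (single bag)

Vertex coverage: the bags together contain {a, b, c, d, e, f}, the full vertex set. Edge coverage: each edge of G has both endpoints in at least one bag. Running intersection: for every vertex, the bags containing it form a connected subtree. All three properties hold, so this is a valid tree decomposition of width max|bag| − 1 = 5, and hence tw(G) ≤ 5.

Yes; width 5.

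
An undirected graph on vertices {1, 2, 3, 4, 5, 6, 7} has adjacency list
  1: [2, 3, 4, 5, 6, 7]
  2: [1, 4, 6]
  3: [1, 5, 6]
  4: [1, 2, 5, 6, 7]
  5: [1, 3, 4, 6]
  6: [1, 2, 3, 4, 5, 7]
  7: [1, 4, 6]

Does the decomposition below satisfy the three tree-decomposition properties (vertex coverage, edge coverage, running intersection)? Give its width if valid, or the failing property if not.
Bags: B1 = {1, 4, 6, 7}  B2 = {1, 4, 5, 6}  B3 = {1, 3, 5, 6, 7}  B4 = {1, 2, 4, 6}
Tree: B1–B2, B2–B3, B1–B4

A tree decomposition must satisfy three properties: every vertex lies in some bag; for every edge, both endpoints lie together in some bag; and for every vertex, the bags containing it form a connected subtree. Here bags containing vertex 7 are not connected in the tree, so the decomposition is invalid.

No — bags containing vertex 7 are not connected in the tree.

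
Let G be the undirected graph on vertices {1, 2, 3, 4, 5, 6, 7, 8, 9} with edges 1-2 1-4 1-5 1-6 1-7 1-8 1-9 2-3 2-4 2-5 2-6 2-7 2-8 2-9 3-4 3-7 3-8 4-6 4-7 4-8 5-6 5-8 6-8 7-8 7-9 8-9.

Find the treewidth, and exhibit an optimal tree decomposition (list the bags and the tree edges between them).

Treewidth 4.
Bags: B1 = {1, 2, 4, 6, 8}  B2 = {1, 2, 4, 7, 8}  B3 = {1, 2, 7, 8, 9}  B4 = {1, 2, 5, 6, 8}  B5 = {2, 3, 4, 7, 8}
Tree: B1–B2, B2–B3, B1–B4, B2–B5

Every bag has size at most 5, so the width is 5 − 1 = 4 and tw(G) ≤ 4. For the lower bound, the 5 vertices {1, 2, 7, 8, 9} are pairwise adjacent, and any tree decomposition puts a clique entirely inside one bag — forcing width ≥ 4. Hence tw(G) = 4 exactly.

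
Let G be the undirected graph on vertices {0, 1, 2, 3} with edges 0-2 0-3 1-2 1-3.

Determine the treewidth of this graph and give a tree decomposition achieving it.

Every bag has size at most 3, so the width is 3 − 1 = 2 and tw(G) ≤ 2. The edges 0–2–1–3–0 form a cycle, so G is not a tree and its treewidth is at least 2. Therefore the treewidth is 2.

Treewidth 2.
One optimal decomposition is:
Bags: B1 = {0, 1, 2}  B2 = {0, 1, 3}
Tree: B1–B2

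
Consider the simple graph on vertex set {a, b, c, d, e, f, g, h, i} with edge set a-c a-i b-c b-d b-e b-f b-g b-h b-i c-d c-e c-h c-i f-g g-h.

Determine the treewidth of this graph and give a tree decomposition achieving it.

Treewidth 2.
One such decomposition:
Bags: B1 = {b, c, i}  B2 = {a, c, i}  B3 = {b, c, h}  B4 = {b, c, e}  B5 = {b, g, h}  B6 = {b, c, d}  B7 = {b, f, g}
Tree: B1–B2, B1–B3, B3–B4, B3–B5, B4–B6, B5–B7

Each bag holds 3 vertices, so the decomposition has width 2, which upper-bounds the treewidth. Conversely, {a, c, i} is a clique of size 3, and the vertices of any clique must share a bag in every tree decomposition; so some bag has ≥ 3 vertices and tw(G) ≥ 2. Hence tw(G) = 2 exactly.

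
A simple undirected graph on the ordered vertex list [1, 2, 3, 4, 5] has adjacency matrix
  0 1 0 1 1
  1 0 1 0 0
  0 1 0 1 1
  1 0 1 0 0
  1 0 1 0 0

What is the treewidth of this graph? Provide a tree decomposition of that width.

Each bag holds 3 vertices, so the decomposition has width 2, which upper-bounds the treewidth. Since 2–1–4–3–2 is a cycle in G, G is not acyclic. Forests are exactly the graphs of treewidth ≤ 1, so tw(G) ≥ 2. The upper and lower bounds meet at 2, so that is the treewidth.

Treewidth 2.
Bags: B1 = {1, 2, 3}  B2 = {1, 3, 4}  B3 = {1, 3, 5}
Tree: B1–B2, B2–B3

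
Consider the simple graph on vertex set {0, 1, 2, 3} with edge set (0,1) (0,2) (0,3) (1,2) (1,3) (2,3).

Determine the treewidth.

3

A width-3 tree decomposition is:
Bags: B1 = {0, 1, 2, 3}
Tree: (single bag)
With just one bag of size 4, the width is 4 − 1 = 3, so tw(G) ≤ 3. Conversely, {0, 1, 2, 3} is a clique of size 4, and the vertices of any clique must share a bag in every tree decomposition; so some bag has ≥ 4 vertices and tw(G) ≥ 3. Hence tw(G) = 3 exactly.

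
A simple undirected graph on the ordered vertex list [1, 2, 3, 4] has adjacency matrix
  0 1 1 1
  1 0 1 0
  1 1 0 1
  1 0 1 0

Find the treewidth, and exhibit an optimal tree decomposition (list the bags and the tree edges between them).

Each bag holds 3 vertices, so the decomposition has width 2, which upper-bounds the treewidth. On the other hand G contains the 3-clique {1, 2, 3}. A clique must lie in a single bag of any decomposition, so no decomposition can have width below 2. Therefore the treewidth is 2.

Treewidth 2.
Bags: B1 = {1, 2, 3}  B2 = {1, 3, 4}
Tree: B1–B2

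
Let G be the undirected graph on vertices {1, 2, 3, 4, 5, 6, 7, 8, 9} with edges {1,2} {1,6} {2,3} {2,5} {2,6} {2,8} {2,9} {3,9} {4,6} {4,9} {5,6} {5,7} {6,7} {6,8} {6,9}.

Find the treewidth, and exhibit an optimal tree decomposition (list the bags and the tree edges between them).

Treewidth 2.
One optimal decomposition is:
Bags: B1 = {2, 6, 9}  B2 = {2, 5, 6}  B3 = {1, 2, 6}  B4 = {5, 6, 7}  B5 = {4, 6, 9}  B6 = {2, 6, 8}  B7 = {2, 3, 9}
Tree: B1–B2, B1–B3, B2–B4, B1–B5, B2–B6, B1–B7

Each bag holds 3 vertices, so the decomposition has width 2, which upper-bounds the treewidth. Conversely, {2, 3, 9} is a clique of size 3, and the vertices of any clique must share a bag in every tree decomposition; so some bag has ≥ 3 vertices and tw(G) ≥ 2. Combining the bounds, tw(G) = 2.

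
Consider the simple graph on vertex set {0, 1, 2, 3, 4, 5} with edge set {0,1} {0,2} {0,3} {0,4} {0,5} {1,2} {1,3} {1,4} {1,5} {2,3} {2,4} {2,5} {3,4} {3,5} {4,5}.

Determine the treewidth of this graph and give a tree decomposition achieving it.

A single bag containing all 6 vertices is trivially a valid decomposition of width 5. Conversely, {0, 1, 2, 3, 4, 5} is a clique of size 6, and the vertices of any clique must share a bag in every tree decomposition; so some bag has ≥ 6 vertices and tw(G) ≥ 5. The upper and lower bounds meet at 5, so that is the treewidth.

Treewidth 5.
One optimal decomposition is:
Bags: B1 = {0, 1, 2, 3, 4, 5}
Tree: (single bag)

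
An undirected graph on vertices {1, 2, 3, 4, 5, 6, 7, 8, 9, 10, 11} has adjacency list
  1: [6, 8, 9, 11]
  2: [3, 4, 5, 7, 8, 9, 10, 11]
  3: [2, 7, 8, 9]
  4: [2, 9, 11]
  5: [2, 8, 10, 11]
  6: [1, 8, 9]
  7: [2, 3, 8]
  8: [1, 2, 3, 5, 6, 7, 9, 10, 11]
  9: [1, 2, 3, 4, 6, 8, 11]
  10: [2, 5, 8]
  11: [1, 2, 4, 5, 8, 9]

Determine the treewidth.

A width-3 tree decomposition is:
Bags: B1 = {2, 8, 9, 11}  B2 = {2, 5, 8, 11}  B3 = {1, 8, 9, 11}  B4 = {2, 3, 8, 9}  B5 = {2, 5, 8, 10}  B6 = {2, 3, 7, 8}  B7 = {2, 4, 9, 11}  B8 = {1, 6, 8, 9}
Tree: B1–B2, B1–B3, B1–B4, B2–B5, B4–B6, B1–B7, B3–B8
The largest bag has 4 vertices, giving width 3; this decomposition certifies tw(G) ≤ 3. On the other hand G contains the 4-clique {1, 8, 9, 11}. A clique must lie in a single bag of any decomposition, so no decomposition can have width below 3. The upper and lower bounds meet at 3, so that is the treewidth.

3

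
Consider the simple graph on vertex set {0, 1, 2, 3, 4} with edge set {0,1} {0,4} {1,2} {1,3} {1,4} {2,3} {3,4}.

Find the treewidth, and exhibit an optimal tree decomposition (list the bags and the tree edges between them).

Treewidth 2.
One such decomposition:
Bags: B1 = {1, 3, 4}  B2 = {0, 1, 4}  B3 = {1, 2, 3}
Tree: B1–B2, B1–B3

Every bag has size at most 3, so the width is 3 − 1 = 2 and tw(G) ≤ 2. On the other hand G contains the 3-clique {0, 1, 4}. A clique must lie in a single bag of any decomposition, so no decomposition can have width below 2. Hence tw(G) = 2 exactly.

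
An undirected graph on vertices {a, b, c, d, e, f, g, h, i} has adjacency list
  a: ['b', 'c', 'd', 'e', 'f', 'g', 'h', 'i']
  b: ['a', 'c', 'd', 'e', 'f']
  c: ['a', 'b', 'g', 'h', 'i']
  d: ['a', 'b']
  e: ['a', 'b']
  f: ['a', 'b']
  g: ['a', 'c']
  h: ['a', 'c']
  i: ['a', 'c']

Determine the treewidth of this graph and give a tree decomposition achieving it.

Every bag has size at most 3, so the width is 3 − 1 = 2 and tw(G) ≤ 2. For the lower bound, the 3 vertices {a, c, g} are pairwise adjacent, and any tree decomposition puts a clique entirely inside one bag — forcing width ≥ 2. The upper and lower bounds meet at 2, so that is the treewidth.

Treewidth 2.
One such decomposition:
Bags: B1 = {a, b, d}  B2 = {a, b, e}  B3 = {a, b, c}  B4 = {a, c, g}  B5 = {a, c, i}  B6 = {a, b, f}  B7 = {a, c, h}
Tree: B1–B2, B1–B3, B3–B4, B3–B5, B2–B6, B5–B7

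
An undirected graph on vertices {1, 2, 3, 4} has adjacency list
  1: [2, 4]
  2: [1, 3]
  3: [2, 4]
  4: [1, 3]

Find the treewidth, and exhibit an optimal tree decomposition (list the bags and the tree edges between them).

Treewidth 2.
Bags: B1 = {1, 2, 4}  B2 = {2, 3, 4}
Tree: B1–B2

Each bag holds 3 vertices, so the decomposition has width 2, which upper-bounds the treewidth. Since 2–1–4–3–2 is a cycle in G, G is not acyclic. Forests are exactly the graphs of treewidth ≤ 1, so tw(G) ≥ 2. Therefore the treewidth is 2.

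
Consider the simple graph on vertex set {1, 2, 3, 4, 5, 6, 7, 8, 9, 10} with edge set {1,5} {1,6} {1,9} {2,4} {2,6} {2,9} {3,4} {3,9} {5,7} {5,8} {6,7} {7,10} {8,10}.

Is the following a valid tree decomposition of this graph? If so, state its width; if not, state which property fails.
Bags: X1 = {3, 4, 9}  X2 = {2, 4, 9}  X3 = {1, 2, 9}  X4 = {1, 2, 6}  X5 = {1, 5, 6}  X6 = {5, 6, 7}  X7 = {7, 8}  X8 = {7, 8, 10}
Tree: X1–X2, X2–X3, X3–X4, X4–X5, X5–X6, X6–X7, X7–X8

A tree decomposition must satisfy three properties: every vertex lies in some bag; for every edge, both endpoints lie together in some bag; and for every vertex, the bags containing it form a connected subtree. Here edge (5,8) lies in no bag, so the decomposition is invalid.

No — edge (5,8) lies in no bag.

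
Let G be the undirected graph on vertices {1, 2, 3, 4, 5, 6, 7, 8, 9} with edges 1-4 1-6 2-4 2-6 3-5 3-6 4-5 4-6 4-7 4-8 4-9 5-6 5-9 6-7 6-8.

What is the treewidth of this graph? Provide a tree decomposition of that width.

Treewidth 2.
One optimal decomposition is:
Bags: B1 = {4, 6, 7}  B2 = {1, 4, 6}  B3 = {2, 4, 6}  B4 = {4, 5, 6}  B5 = {4, 6, 8}  B6 = {3, 5, 6}  B7 = {4, 5, 9}
Tree: B1–B2, B1–B3, B1–B4, B2–B5, B4–B6, B4–B7

Every bag has size at most 3, so the width is 3 − 1 = 2 and tw(G) ≤ 2. For the lower bound, the 3 vertices {3, 5, 6} are pairwise adjacent, and any tree decomposition puts a clique entirely inside one bag — forcing width ≥ 2. Combining the bounds, tw(G) = 2.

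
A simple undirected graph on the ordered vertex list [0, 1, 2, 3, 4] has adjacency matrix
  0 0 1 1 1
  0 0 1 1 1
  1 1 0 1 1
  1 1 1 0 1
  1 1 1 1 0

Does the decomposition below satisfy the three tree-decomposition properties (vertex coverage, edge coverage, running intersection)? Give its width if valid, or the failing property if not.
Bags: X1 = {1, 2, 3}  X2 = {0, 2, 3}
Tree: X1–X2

A tree decomposition must satisfy three properties: every vertex lies in some bag; for every edge, both endpoints lie together in some bag; and for every vertex, the bags containing it form a connected subtree. Here vertex 4 appears in no bag, so the decomposition is invalid.

No — vertex 4 appears in no bag.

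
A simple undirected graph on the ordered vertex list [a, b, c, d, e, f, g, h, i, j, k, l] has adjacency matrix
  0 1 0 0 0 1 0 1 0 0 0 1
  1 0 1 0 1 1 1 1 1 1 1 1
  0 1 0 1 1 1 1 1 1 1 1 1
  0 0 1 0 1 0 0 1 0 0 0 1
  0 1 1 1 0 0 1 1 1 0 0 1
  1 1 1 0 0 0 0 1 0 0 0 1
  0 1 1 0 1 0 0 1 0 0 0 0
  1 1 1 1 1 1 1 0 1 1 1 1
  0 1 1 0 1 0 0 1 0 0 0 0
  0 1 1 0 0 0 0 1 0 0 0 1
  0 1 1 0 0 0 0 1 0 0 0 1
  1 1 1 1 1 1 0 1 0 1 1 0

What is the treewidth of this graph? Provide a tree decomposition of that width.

The largest bag has 5 vertices, giving width 4; this decomposition certifies tw(G) ≤ 4. For the lower bound, the 5 vertices {c, d, e, h, l} are pairwise adjacent, and any tree decomposition puts a clique entirely inside one bag — forcing width ≥ 4. Combining the bounds, tw(G) = 4.

Treewidth 4.
One optimal decomposition is:
Bags: B1 = {b, c, f, h, l}  B2 = {b, c, e, h, l}  B3 = {b, c, h, k, l}  B4 = {b, c, e, g, h}  B5 = {a, b, f, h, l}  B6 = {c, d, e, h, l}  B7 = {b, c, h, j, l}  B8 = {b, c, e, h, i}
Tree: B1–B2, B2–B3, B2–B4, B1–B5, B2–B6, B2–B7, B2–B8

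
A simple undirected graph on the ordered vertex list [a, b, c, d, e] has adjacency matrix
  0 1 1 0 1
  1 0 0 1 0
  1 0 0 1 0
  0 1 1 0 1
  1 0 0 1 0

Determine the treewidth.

A width-2 tree decomposition is:
Bags: B1 = {a, d, e}  B2 = {a, b, d}  B3 = {a, c, d}
Tree: B1–B2, B2–B3
Each bag holds 3 vertices, so the decomposition has width 2, which upper-bounds the treewidth. For the lower bound, G contains the cycle e–d–b–a–e, so G is not a forest; only forests have treewidth ≤ 1, hence tw(G) ≥ 2. Combining the bounds, tw(G) = 2.

2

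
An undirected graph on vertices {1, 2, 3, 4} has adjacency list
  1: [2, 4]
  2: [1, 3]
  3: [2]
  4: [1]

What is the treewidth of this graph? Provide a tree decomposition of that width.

Treewidth 1.
Bags: B1 = {1, 4}  B2 = {1, 2}  B3 = {2, 3}
Tree: B1–B2, B2–B3

Every bag has size at most 2, so the width is 2 − 1 = 1 and tw(G) ≤ 1. Any graph with an edge has treewidth ≥ 1, and G has the edge 4–1. The upper and lower bounds meet at 1, so that is the treewidth.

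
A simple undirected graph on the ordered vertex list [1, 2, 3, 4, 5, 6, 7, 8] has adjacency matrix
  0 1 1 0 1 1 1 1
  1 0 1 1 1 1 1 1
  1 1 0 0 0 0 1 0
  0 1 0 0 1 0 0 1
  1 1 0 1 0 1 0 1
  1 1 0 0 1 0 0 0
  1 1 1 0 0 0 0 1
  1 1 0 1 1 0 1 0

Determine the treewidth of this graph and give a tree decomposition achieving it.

Every bag has size at most 4, so the width is 4 − 1 = 3 and tw(G) ≤ 3. Conversely, {1, 2, 3, 7} is a clique of size 4, and the vertices of any clique must share a bag in every tree decomposition; so some bag has ≥ 4 vertices and tw(G) ≥ 3. Combining the bounds, tw(G) = 3.

Treewidth 3.
One such decomposition:
Bags: B1 = {1, 2, 5, 6}  B2 = {1, 2, 5, 8}  B3 = {2, 4, 5, 8}  B4 = {1, 2, 7, 8}  B5 = {1, 2, 3, 7}
Tree: B1–B2, B2–B3, B2–B4, B4–B5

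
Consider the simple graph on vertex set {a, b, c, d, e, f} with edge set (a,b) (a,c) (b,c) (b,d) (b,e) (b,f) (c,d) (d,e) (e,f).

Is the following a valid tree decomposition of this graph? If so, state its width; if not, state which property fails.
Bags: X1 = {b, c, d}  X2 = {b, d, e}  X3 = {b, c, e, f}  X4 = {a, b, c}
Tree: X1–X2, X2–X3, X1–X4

No — bags containing vertex c are not connected in the tree.

A tree decomposition must satisfy three properties: every vertex lies in some bag; for every edge, both endpoints lie together in some bag; and for every vertex, the bags containing it form a connected subtree. Here bags containing vertex c are not connected in the tree, so the decomposition is invalid.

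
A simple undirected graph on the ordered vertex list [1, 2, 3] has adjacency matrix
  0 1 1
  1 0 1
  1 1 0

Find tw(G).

A width-2 tree decomposition is:
Bags: B1 = {1, 2, 3}
Tree: (single bag)
A single bag containing all 3 vertices is trivially a valid decomposition of width 2. Conversely, {1, 2, 3} is a clique of size 3, and the vertices of any clique must share a bag in every tree decomposition; so some bag has ≥ 3 vertices and tw(G) ≥ 2. Combining the bounds, tw(G) = 2.

2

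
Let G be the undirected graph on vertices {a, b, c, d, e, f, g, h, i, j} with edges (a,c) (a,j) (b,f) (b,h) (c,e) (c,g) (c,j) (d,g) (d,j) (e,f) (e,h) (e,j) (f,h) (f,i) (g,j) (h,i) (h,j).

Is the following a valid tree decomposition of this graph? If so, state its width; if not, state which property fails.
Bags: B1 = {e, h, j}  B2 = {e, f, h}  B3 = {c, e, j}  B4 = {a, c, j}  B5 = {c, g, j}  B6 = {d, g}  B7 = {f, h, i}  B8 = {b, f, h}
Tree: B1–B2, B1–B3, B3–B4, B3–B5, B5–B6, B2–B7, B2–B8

A tree decomposition must satisfy three properties: every vertex lies in some bag; for every edge, both endpoints lie together in some bag; and for every vertex, the bags containing it form a connected subtree. Here edge (j,d) lies in no bag, so the decomposition is invalid.

No — edge (j,d) lies in no bag.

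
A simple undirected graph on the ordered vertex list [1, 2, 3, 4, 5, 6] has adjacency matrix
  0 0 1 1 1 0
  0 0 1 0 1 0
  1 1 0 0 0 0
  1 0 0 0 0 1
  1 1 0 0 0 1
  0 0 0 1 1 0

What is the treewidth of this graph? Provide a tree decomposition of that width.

Treewidth 2.
Bags: B1 = {2, 3, 5}  B2 = {1, 3, 5}  B3 = {1, 5, 6}  B4 = {1, 4, 6}
Tree: B1–B2, B2–B3, B3–B4

The largest bag has 3 vertices, giving width 2; this decomposition certifies tw(G) ≤ 2. Since 2–3–1–5–2 is a cycle in G, G is not acyclic. Forests are exactly the graphs of treewidth ≤ 1, so tw(G) ≥ 2. The upper and lower bounds meet at 2, so that is the treewidth.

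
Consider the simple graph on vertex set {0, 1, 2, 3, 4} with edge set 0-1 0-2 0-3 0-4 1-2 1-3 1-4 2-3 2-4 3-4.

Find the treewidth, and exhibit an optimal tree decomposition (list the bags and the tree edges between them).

Treewidth 4.
Bags: B1 = {0, 1, 2, 3, 4}
Tree: (single bag)

With just one bag of size 5, the width is 5 − 1 = 4, so tw(G) ≤ 4. On the other hand G contains the 5-clique {0, 1, 2, 3, 4}. A clique must lie in a single bag of any decomposition, so no decomposition can have width below 4. Therefore the treewidth is 4.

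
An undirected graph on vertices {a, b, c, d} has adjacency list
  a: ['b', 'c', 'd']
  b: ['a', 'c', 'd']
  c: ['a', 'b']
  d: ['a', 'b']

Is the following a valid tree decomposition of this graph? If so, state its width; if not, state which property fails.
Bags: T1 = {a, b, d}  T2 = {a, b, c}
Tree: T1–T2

Yes; width 2.

Checking the three conditions: (i) the bags cover all of {a, b, c, d}; (ii) for each edge, some bag contains both endpoints; (iii) the bags containing any fixed vertex form a subtree. All hold, so the decomposition is valid with width 3 − 1 = 2.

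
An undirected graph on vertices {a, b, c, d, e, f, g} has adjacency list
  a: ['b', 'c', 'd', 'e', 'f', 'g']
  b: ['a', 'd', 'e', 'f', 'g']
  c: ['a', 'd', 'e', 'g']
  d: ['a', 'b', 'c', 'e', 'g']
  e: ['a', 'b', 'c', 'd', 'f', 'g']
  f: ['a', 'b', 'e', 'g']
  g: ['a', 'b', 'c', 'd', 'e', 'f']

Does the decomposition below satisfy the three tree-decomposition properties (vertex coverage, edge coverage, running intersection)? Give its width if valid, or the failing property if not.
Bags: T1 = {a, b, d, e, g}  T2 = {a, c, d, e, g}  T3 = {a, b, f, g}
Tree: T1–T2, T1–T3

A tree decomposition must satisfy three properties: every vertex lies in some bag; for every edge, both endpoints lie together in some bag; and for every vertex, the bags containing it form a connected subtree. Here edge (e,f) lies in no bag, so the decomposition is invalid.

No — edge (e,f) lies in no bag.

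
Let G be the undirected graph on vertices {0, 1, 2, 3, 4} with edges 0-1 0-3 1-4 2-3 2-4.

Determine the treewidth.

A width-2 tree decomposition is:
Bags: B1 = {0, 2, 3}  B2 = {0, 1, 2}  B3 = {1, 2, 4}
Tree: B1–B2, B2–B3
Every bag has size at most 3, so the width is 3 − 1 = 2 and tw(G) ≤ 2. The edges 2–3–0–1–4–2 form a cycle, so G is not a tree and its treewidth is at least 2. The upper and lower bounds meet at 2, so that is the treewidth.

2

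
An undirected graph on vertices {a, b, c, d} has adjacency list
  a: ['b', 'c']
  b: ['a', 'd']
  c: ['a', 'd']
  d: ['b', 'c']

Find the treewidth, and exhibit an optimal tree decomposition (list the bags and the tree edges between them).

Each bag holds 3 vertices, so the decomposition has width 2, which upper-bounds the treewidth. Since c–d–b–a–c is a cycle in G, G is not acyclic. Forests are exactly the graphs of treewidth ≤ 1, so tw(G) ≥ 2. Hence tw(G) = 2 exactly.

Treewidth 2.
Bags: B1 = {b, c, d}  B2 = {a, b, c}
Tree: B1–B2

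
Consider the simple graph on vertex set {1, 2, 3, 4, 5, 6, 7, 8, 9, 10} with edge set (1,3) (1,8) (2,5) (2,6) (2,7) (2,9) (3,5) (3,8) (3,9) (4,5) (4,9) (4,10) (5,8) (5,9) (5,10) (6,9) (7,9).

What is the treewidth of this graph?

2

A width-2 tree decomposition is:
Bags: B1 = {2, 5, 9}  B2 = {3, 5, 9}  B3 = {3, 5, 8}  B4 = {2, 7, 9}  B5 = {4, 5, 9}  B6 = {4, 5, 10}  B7 = {1, 3, 8}  B8 = {2, 6, 9}
Tree: B1–B2, B2–B3, B1–B4, B1–B5, B5–B6, B3–B7, B4–B8
Every bag has size at most 3, so the width is 3 − 1 = 2 and tw(G) ≤ 2. On the other hand G contains the 3-clique {1, 3, 8}. A clique must lie in a single bag of any decomposition, so no decomposition can have width below 2. The upper and lower bounds meet at 2, so that is the treewidth.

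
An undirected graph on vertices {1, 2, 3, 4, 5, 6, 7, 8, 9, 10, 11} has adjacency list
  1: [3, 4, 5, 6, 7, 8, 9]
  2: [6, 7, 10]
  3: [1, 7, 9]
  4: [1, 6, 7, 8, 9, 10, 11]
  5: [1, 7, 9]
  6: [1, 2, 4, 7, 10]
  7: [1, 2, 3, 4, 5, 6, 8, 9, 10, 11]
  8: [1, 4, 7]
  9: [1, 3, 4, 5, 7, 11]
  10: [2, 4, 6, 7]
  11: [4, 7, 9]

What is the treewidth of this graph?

A width-3 tree decomposition is:
Bags: B1 = {4, 7, 9, 11}  B2 = {1, 4, 7, 9}  B3 = {1, 4, 6, 7}  B4 = {4, 6, 7, 10}  B5 = {1, 3, 7, 9}  B6 = {2, 6, 7, 10}  B7 = {1, 4, 7, 8}  B8 = {1, 5, 7, 9}
Tree: B1–B2, B2–B3, B3–B4, B2–B5, B4–B6, B3–B7, B5–B8
The largest bag has 4 vertices, giving width 3; this decomposition certifies tw(G) ≤ 3. On the other hand G contains the 4-clique {4, 7, 9, 11}. A clique must lie in a single bag of any decomposition, so no decomposition can have width below 3. The upper and lower bounds meet at 3, so that is the treewidth.

3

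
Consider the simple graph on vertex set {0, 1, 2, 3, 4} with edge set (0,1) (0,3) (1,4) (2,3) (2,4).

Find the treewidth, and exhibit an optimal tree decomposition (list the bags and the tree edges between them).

Treewidth 2.
Bags: B1 = {0, 1, 3}  B2 = {1, 3, 4}  B3 = {2, 3, 4}
Tree: B1–B2, B2–B3

Every bag has size at most 3, so the width is 3 − 1 = 2 and tw(G) ≤ 2. The edges 3–0–1–4–2–3 form a cycle, so G is not a tree and its treewidth is at least 2. The upper and lower bounds meet at 2, so that is the treewidth.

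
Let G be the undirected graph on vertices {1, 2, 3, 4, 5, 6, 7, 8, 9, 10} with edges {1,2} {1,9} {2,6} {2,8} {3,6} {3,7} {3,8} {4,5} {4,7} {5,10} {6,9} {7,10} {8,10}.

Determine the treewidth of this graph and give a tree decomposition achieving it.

Every bag has size at most 3, so the width is 3 − 1 = 2 and tw(G) ≤ 2. For the lower bound, G contains the cycle 4–5–10–7–4, so G is not a forest; only forests have treewidth ≤ 1, hence tw(G) ≥ 2. Therefore the treewidth is 2.

Treewidth 2.
One such decomposition:
Bags: B1 = {4, 5, 7}  B2 = {5, 7, 10}  B3 = {3, 7, 10}  B4 = {3, 8, 10}  B5 = {3, 6, 8}  B6 = {2, 6, 8}  B7 = {2, 6, 9}  B8 = {1, 2, 9}
Tree: B1–B2, B2–B3, B3–B4, B4–B5, B5–B6, B6–B7, B7–B8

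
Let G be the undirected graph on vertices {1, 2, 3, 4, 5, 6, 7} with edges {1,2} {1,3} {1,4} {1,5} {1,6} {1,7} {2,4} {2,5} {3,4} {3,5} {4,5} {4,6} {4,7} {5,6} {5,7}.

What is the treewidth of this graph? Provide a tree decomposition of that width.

Every bag has size at most 4, so the width is 4 − 1 = 3 and tw(G) ≤ 3. For the lower bound, the 4 vertices {1, 2, 4, 5} are pairwise adjacent, and any tree decomposition puts a clique entirely inside one bag — forcing width ≥ 3. Therefore the treewidth is 3.

Treewidth 3.
Bags: B1 = {1, 4, 5, 7}  B2 = {1, 3, 4, 5}  B3 = {1, 4, 5, 6}  B4 = {1, 2, 4, 5}
Tree: B1–B2, B1–B3, B1–B4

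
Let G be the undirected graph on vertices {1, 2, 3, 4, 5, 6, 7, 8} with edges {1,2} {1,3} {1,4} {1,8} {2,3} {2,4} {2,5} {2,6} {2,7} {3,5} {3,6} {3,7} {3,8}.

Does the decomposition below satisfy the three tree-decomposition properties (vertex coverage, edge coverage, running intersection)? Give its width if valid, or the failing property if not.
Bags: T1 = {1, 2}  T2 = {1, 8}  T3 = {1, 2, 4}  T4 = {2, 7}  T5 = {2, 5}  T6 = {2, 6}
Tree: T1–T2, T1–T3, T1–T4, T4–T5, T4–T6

A tree decomposition must satisfy three properties: every vertex lies in some bag; for every edge, both endpoints lie together in some bag; and for every vertex, the bags containing it form a connected subtree. Here vertex 3 appears in no bag, so the decomposition is invalid.

No — vertex 3 appears in no bag.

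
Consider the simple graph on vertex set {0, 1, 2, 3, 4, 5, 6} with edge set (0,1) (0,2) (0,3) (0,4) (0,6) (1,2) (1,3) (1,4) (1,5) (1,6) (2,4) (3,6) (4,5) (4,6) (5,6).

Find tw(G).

3

A width-3 tree decomposition is:
Bags: B1 = {0, 1, 4, 6}  B2 = {0, 1, 3, 6}  B3 = {1, 4, 5, 6}  B4 = {0, 1, 2, 4}
Tree: B1–B2, B1–B3, B1–B4
Every bag has size at most 4, so the width is 4 − 1 = 3 and tw(G) ≤ 3. On the other hand G contains the 4-clique {0, 1, 3, 6}. A clique must lie in a single bag of any decomposition, so no decomposition can have width below 3. Hence tw(G) = 3 exactly.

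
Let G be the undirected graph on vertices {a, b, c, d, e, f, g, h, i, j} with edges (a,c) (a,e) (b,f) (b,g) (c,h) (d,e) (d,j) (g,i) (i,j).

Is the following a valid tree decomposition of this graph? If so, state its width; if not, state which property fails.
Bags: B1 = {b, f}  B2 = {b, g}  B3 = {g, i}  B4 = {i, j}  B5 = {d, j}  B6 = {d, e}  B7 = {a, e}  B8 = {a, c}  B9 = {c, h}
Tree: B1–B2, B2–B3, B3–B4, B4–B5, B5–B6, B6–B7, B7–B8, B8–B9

Checking the three conditions: (i) the bags cover all of {a, b, c, d, e, f, g, h, i, j}; (ii) for each edge, some bag contains both endpoints; (iii) the bags containing any fixed vertex form a subtree. All hold, so the decomposition is valid with width 2 − 1 = 1.

Yes; width 1.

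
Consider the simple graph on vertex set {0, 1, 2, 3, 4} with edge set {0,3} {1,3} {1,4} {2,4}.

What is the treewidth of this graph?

A width-1 tree decomposition is:
Bags: B1 = {0, 3}  B2 = {1, 3}  B3 = {1, 4}  B4 = {2, 4}
Tree: B1–B2, B2–B3, B3–B4
Each bag holds 2 vertices, so the decomposition has width 1, which upper-bounds the treewidth. Since G has at least one edge (e.g. 0–3), it is not an edgeless graph, so tw(G) ≥ 1. The upper and lower bounds meet at 1, so that is the treewidth.

1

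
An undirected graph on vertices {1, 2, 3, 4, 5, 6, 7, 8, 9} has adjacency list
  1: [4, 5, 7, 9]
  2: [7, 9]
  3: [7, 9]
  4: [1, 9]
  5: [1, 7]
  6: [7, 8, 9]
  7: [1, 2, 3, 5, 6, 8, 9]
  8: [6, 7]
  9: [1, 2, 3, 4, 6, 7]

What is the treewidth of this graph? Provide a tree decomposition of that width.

Every bag has size at most 3, so the width is 3 − 1 = 2 and tw(G) ≤ 2. On the other hand G contains the 3-clique {1, 4, 9}. A clique must lie in a single bag of any decomposition, so no decomposition can have width below 2. Hence tw(G) = 2 exactly.

Treewidth 2.
One optimal decomposition is:
Bags: B1 = {1, 4, 9}  B2 = {1, 7, 9}  B3 = {6, 7, 9}  B4 = {1, 5, 7}  B5 = {6, 7, 8}  B6 = {3, 7, 9}  B7 = {2, 7, 9}
Tree: B1–B2, B2–B3, B2–B4, B3–B5, B2–B6, B6–B7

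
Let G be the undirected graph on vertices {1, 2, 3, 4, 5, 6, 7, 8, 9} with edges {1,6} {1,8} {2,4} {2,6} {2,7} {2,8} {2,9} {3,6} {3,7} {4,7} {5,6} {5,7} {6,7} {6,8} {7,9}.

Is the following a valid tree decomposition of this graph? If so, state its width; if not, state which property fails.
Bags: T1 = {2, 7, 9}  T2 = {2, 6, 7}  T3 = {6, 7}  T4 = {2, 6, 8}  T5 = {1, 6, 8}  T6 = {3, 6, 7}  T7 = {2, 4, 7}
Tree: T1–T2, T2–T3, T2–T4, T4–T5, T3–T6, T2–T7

A tree decomposition must satisfy three properties: every vertex lies in some bag; for every edge, both endpoints lie together in some bag; and for every vertex, the bags containing it form a connected subtree. Here vertex 5 appears in no bag, so the decomposition is invalid.

No — vertex 5 appears in no bag.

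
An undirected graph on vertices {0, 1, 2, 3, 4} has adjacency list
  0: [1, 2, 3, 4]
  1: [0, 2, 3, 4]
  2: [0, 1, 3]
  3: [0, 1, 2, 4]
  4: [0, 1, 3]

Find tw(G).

3

A width-3 tree decomposition is:
Bags: B1 = {0, 1, 3, 4}  B2 = {0, 1, 2, 3}
Tree: B1–B2
Every bag has size at most 4, so the width is 4 − 1 = 3 and tw(G) ≤ 3. Conversely, {0, 1, 2, 3} is a clique of size 4, and the vertices of any clique must share a bag in every tree decomposition; so some bag has ≥ 4 vertices and tw(G) ≥ 3. Therefore the treewidth is 3.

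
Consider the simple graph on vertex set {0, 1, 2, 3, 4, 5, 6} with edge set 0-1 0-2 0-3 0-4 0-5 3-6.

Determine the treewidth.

1

A width-1 tree decomposition is:
Bags: B1 = {0, 3}  B2 = {3, 6}  B3 = {0, 1}  B4 = {0, 5}  B5 = {0, 2}  B6 = {0, 4}
Tree: B1–B2, B1–B3, B1–B4, B3–B5, B5–B6
The largest bag has 2 vertices, giving width 1; this decomposition certifies tw(G) ≤ 1. Since G has at least one edge (e.g. 0–3), it is not an edgeless graph, so tw(G) ≥ 1. Hence tw(G) = 1 exactly.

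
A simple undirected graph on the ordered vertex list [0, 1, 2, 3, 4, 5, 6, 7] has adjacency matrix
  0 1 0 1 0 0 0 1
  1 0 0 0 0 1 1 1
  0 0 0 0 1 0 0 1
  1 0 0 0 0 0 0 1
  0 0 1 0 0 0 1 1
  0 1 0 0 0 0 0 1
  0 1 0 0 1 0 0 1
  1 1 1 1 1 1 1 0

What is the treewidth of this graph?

2

A width-2 tree decomposition is:
Bags: B1 = {0, 1, 7}  B2 = {1, 5, 7}  B3 = {1, 6, 7}  B4 = {4, 6, 7}  B5 = {0, 3, 7}  B6 = {2, 4, 7}
Tree: B1–B2, B2–B3, B3–B4, B1–B5, B4–B6
Every bag has size at most 3, so the width is 3 − 1 = 2 and tw(G) ≤ 2. Conversely, {0, 1, 7} is a clique of size 3, and the vertices of any clique must share a bag in every tree decomposition; so some bag has ≥ 3 vertices and tw(G) ≥ 2. The upper and lower bounds meet at 2, so that is the treewidth.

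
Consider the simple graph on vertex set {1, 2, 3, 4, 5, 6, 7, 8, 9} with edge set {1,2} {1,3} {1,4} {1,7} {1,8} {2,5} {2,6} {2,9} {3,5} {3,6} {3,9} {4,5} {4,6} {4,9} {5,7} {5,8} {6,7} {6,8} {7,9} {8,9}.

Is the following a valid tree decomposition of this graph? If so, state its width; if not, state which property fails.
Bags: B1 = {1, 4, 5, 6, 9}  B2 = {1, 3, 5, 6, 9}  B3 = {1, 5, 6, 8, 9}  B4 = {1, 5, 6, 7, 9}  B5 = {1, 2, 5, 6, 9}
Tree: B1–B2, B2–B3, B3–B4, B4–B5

Checking the three conditions: (i) the bags cover all of {1, 2, 3, 4, 5, 6, 7, 8, 9}; (ii) for each edge, some bag contains both endpoints; (iii) the bags containing any fixed vertex form a subtree. All hold, so the decomposition is valid with width 5 − 1 = 4.

Yes; width 4.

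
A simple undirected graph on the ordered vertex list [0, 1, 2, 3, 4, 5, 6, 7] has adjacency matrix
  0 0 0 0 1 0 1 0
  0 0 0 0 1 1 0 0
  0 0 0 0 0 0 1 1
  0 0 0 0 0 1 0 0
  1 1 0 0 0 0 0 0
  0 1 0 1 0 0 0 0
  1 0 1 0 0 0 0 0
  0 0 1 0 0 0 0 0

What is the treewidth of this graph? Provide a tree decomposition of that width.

The largest bag has 2 vertices, giving width 1; this decomposition certifies tw(G) ≤ 1. G has an edge, so its treewidth is at least 1. The upper and lower bounds meet at 1, so that is the treewidth.

Treewidth 1.
Bags: B1 = {3, 5}  B2 = {1, 5}  B3 = {1, 4}  B4 = {0, 4}  B5 = {0, 6}  B6 = {2, 6}  B7 = {2, 7}
Tree: B1–B2, B2–B3, B3–B4, B4–B5, B5–B6, B6–B7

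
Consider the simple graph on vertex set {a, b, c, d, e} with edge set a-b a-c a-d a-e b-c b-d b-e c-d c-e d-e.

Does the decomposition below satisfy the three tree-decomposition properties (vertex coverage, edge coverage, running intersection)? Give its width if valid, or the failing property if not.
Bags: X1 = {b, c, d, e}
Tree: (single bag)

No — vertex a appears in no bag.

A tree decomposition must satisfy three properties: every vertex lies in some bag; for every edge, both endpoints lie together in some bag; and for every vertex, the bags containing it form a connected subtree. Here vertex a appears in no bag, so the decomposition is invalid.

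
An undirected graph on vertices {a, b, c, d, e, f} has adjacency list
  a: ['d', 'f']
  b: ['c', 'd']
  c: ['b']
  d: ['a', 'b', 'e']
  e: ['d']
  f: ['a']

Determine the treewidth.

A width-1 tree decomposition is:
Bags: B1 = {a, d}  B2 = {d, e}  B3 = {a, f}  B4 = {b, d}  B5 = {b, c}
Tree: B1–B2, B1–B3, B2–B4, B4–B5
Every bag has size at most 2, so the width is 2 − 1 = 1 and tw(G) ≤ 1. G has an edge, so its treewidth is at least 1. Therefore the treewidth is 1.

1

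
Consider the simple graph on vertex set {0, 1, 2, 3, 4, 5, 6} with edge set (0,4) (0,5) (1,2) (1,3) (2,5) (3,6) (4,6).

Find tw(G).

2

A width-2 tree decomposition is:
Bags: B1 = {1, 2, 3}  B2 = {2, 3, 6}  B3 = {2, 4, 6}  B4 = {0, 2, 4}  B5 = {0, 2, 5}
Tree: B1–B2, B2–B3, B3–B4, B4–B5
The largest bag has 3 vertices, giving width 2; this decomposition certifies tw(G) ≤ 2. Since 2–1–3–6–4–0–5–2 is a cycle in G, G is not acyclic. Forests are exactly the graphs of treewidth ≤ 1, so tw(G) ≥ 2. The upper and lower bounds meet at 2, so that is the treewidth.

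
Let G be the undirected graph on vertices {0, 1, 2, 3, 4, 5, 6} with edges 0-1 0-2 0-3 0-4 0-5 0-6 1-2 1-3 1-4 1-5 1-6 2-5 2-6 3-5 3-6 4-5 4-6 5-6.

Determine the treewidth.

A width-4 tree decomposition is:
Bags: B1 = {0, 1, 2, 5, 6}  B2 = {0, 1, 4, 5, 6}  B3 = {0, 1, 3, 5, 6}
Tree: B1–B2, B2–B3
Each bag holds 5 vertices, so the decomposition has width 4, which upper-bounds the treewidth. On the other hand G contains the 5-clique {0, 1, 2, 5, 6}. A clique must lie in a single bag of any decomposition, so no decomposition can have width below 4. Hence tw(G) = 4 exactly.

4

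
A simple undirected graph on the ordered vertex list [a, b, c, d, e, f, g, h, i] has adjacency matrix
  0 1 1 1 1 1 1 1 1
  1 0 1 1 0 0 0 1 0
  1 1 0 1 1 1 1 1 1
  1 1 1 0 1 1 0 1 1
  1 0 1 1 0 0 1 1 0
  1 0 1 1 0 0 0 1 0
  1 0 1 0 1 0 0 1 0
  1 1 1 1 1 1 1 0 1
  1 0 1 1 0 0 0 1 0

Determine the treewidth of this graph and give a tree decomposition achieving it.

Treewidth 4.
Bags: B1 = {a, c, d, e, h}  B2 = {a, c, e, g, h}  B3 = {a, c, d, f, h}  B4 = {a, c, d, h, i}  B5 = {a, b, c, d, h}
Tree: B1–B2, B1–B3, B1–B4, B4–B5

The largest bag has 5 vertices, giving width 4; this decomposition certifies tw(G) ≤ 4. For the lower bound, the 5 vertices {a, c, d, e, h} are pairwise adjacent, and any tree decomposition puts a clique entirely inside one bag — forcing width ≥ 4. The upper and lower bounds meet at 4, so that is the treewidth.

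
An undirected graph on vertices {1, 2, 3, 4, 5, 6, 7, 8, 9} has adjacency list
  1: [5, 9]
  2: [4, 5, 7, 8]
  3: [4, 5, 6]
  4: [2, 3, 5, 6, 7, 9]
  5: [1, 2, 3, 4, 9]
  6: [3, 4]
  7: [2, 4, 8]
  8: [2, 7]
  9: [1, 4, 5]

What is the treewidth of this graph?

A width-2 tree decomposition is:
Bags: B1 = {2, 4, 5}  B2 = {2, 4, 7}  B3 = {4, 5, 9}  B4 = {3, 4, 5}  B5 = {3, 4, 6}  B6 = {1, 5, 9}  B7 = {2, 7, 8}
Tree: B1–B2, B1–B3, B3–B4, B4–B5, B3–B6, B2–B7
Each bag holds 3 vertices, so the decomposition has width 2, which upper-bounds the treewidth. Conversely, {2, 7, 8} is a clique of size 3, and the vertices of any clique must share a bag in every tree decomposition; so some bag has ≥ 3 vertices and tw(G) ≥ 2. Hence tw(G) = 2 exactly.

2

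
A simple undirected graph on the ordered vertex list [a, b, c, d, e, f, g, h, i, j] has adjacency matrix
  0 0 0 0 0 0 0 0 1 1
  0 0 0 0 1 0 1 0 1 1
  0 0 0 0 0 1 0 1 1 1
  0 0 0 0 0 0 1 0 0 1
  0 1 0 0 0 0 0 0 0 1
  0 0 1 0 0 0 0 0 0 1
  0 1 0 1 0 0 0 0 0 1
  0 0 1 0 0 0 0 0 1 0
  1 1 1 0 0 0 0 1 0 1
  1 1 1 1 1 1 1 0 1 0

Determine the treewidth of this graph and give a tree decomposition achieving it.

Treewidth 2.
One such decomposition:
Bags: B1 = {c, i, j}  B2 = {b, i, j}  B3 = {b, g, j}  B4 = {c, h, i}  B5 = {c, f, j}  B6 = {d, g, j}  B7 = {b, e, j}  B8 = {a, i, j}
Tree: B1–B2, B2–B3, B1–B4, B1–B5, B3–B6, B2–B7, B1–B8

Each bag holds 3 vertices, so the decomposition has width 2, which upper-bounds the treewidth. For the lower bound, the 3 vertices {d, g, j} are pairwise adjacent, and any tree decomposition puts a clique entirely inside one bag — forcing width ≥ 2. The upper and lower bounds meet at 2, so that is the treewidth.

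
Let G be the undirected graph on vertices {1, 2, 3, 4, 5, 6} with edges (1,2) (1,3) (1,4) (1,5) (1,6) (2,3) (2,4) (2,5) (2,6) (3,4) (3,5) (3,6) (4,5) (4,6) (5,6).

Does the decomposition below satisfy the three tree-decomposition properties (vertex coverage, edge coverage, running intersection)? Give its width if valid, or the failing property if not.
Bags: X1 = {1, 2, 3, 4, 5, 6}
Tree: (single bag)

Every vertex of G appears in some bag (union = {1, 2, 3, 4, 5, 6}); every edge is covered by a bag; and for each vertex v the set of bags containing v is connected in the bag tree. The decomposition is therefore valid. The largest bag has 6 vertices, so the width is 5.

Yes; width 5.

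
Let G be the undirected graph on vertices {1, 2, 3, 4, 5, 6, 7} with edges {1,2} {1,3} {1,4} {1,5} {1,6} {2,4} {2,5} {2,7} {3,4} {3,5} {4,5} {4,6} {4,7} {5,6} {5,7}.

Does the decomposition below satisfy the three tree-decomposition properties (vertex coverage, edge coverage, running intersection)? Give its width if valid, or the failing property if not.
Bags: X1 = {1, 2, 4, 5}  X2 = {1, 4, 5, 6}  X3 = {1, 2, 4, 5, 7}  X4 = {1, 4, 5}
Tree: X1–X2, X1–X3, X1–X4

No — vertex 3 appears in no bag.

A tree decomposition must satisfy three properties: every vertex lies in some bag; for every edge, both endpoints lie together in some bag; and for every vertex, the bags containing it form a connected subtree. Here vertex 3 appears in no bag, so the decomposition is invalid.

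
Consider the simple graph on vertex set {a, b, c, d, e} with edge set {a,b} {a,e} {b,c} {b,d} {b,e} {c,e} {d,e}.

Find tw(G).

2

A width-2 tree decomposition is:
Bags: B1 = {b, d, e}  B2 = {a, b, e}  B3 = {b, c, e}
Tree: B1–B2, B2–B3
Each bag holds 3 vertices, so the decomposition has width 2, which upper-bounds the treewidth. On the other hand G contains the 3-clique {b, d, e}. A clique must lie in a single bag of any decomposition, so no decomposition can have width below 2. The upper and lower bounds meet at 2, so that is the treewidth.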